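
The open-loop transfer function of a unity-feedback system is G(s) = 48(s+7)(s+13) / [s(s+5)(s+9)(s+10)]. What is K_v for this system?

728/75

System type = 1 (one pole at s=0).
K_v = lim_{s→0} s·G(s) = 48·7·13 / (5·9·10) = 728/75.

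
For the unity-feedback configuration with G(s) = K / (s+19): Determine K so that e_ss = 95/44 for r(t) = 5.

The open loop has no poles at the origin → type 0 system.
K_p = lim_{s→0} G(s) = K / (19) = (1/19)·K.
e_ss = 5/(1 + K_p) = 95/44 ⇒ 1 + (1/19)·K = 44/19 ⇒ K = 25.

25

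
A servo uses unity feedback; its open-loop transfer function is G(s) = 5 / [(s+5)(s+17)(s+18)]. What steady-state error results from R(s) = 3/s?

System type = 0 (no poles at s=0).
K_p = lim_{s→0} G(s) = 5 / (5·17·18) = 1/306.
e_ss = 3/(1 + K_p) = 3/(307/306) = 918/307.

918/307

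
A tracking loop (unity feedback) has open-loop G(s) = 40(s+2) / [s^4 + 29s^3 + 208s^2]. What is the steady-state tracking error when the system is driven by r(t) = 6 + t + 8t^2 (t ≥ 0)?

41.6

Factoring s^2 from the denominator leaves a polynomial with constant term 208, so the system is type 2. Taking each input component in turn:
  • 6: tracked with zero error.
  • t: tracked with zero error.
  • 8t^2: e_ss = 16/K_a with K_a=5/13 → 41.6.
Total e_ss = 41.6.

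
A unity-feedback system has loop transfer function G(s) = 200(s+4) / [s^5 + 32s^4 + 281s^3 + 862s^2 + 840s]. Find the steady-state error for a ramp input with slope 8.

Factoring s from the denominator leaves a polynomial with constant term 840, so the system is type 1.
K_v = lim_{s→0} s·G(s) = 200·4 / 840 = 20/21.
e_ss = 8/K_v = 8/(20/21) = 8.4.

8.4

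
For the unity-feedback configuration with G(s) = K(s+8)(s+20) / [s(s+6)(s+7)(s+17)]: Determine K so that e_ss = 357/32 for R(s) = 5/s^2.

2

System type = 1 (one pole at s=0).
K_v = lim_{s→0} s·G(s) = K·8·20 / (6·7·17) = (80/357)·K.
e_ss = 5/K_v = 357/32 ⇒ K_v = 160/357 ⇒ K = (160/357)/(80/357) = 2.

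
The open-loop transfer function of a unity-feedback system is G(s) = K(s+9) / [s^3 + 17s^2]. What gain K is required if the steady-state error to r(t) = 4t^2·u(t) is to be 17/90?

80

The denominator has no term below 17s^2 — 2 poles at s=0, type 2.
K_a = lim_{s→0} s^2·G(s) = K·9 / 17 = (9/17)·K.
e_ss = 8/K_a = 17/90 ⇒ K_a = 720/17 ⇒ K = (720/17)/(9/17) = 80.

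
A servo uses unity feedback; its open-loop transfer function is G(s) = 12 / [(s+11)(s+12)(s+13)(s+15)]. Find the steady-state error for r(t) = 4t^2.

infinity

The open loop has no poles at the origin → type 0 system.
K_a = lim_{s→0} s^2·G(s) = 0; the steady-state error to this parabolic input grows without bound.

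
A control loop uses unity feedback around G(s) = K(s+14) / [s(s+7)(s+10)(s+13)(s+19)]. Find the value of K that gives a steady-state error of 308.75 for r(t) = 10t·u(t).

40

G(s) has one factor of s in the denominator, so the system is type 1.
K_v = lim_{s→0} s·G(s) = K·14 / (7·10·13·19) = (1/1235)·K.
e_ss = 10/K_v = 308.75 ⇒ K_v = 8/247 ⇒ K = (8/247)/(1/1235) = 40.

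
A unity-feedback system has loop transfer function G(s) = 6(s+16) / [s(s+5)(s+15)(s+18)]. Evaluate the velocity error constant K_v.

16/225

G(s) has one factor of s in the denominator, so the system is type 1.
K_v = lim_{s→0} s·G(s) = 6·16 / (5·15·18) = 16/225.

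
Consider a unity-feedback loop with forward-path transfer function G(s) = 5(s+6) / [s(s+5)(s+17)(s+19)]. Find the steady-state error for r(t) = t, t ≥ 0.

323/6

One free integrator in G(s): this is a type 1 system.
K_v = lim_{s→0} s·G(s) = 5·6 / (5·17·19) = 6/323.
e_ss = 1/K_v = 1/(6/323) = 323/6.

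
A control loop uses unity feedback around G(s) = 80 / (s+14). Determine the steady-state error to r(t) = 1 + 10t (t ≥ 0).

infinity

The open loop has no poles at the origin → type 0 system. Treating each term separately:
  • 1: e_ss = 1/(1+K_p) with K_p=40/7 → 7/47.
  • 10t: a type-0 system cannot track it, e_ss → ∞.
The unbounded component dominates.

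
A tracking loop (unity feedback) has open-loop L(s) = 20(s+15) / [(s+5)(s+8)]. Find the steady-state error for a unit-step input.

System type = 0 (no poles at s=0).
K_p = lim_{s→0} L(s) = 20·15 / (5·8) = 7.5.
e_ss = 1/(1 + K_p) = 1/8.5 = 2/17.

2/17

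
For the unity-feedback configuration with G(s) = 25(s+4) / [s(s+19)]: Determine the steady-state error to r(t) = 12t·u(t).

G(s) has one factor of s in the denominator, so the system is type 1.
K_v = lim_{s→0} s·G(s) = 25·4 / (19) = 100/19.
e_ss = 12/K_v = 12/(100/19) = 2.28.

2.28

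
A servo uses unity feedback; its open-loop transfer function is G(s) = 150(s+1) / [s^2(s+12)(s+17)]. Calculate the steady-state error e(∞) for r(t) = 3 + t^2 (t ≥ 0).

2.72

The open loop has two poles at the origin → type 2 system. Taking each input component in turn:
  • 3: tracked with zero error.
  • t^2: e_ss = 2/K_a with K_a=25/34 → 2.72.
Total e_ss = 2.72.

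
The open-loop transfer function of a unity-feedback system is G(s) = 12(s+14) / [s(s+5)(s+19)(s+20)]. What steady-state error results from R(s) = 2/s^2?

475/21

System type = 1 (one pole at s=0).
K_v = lim_{s→0} s·G(s) = 12·14 / (5·19·20) = 42/475.
e_ss = 2/K_v = 2/(42/475) = 475/21.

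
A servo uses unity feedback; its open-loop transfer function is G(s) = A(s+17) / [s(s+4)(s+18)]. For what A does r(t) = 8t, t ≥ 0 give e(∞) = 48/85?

60

System type = 1 (one pole at s=0).
K_v = lim_{s→0} s·G(s) = A·17 / (4·18) = (17/72)·A.
e_ss = 8/K_v = 48/85 ⇒ K_v = 85/6 ⇒ A = (85/6)/(17/72) = 60.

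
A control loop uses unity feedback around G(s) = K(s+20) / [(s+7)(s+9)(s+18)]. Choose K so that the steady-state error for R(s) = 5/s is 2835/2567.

System type = 0 (no poles at s=0).
K_p = lim_{s→0} G(s) = K·20 / (7·9·18) = (10/567)·K.
e_ss = 5/(1 + K_p) = 2835/2567 ⇒ 1 + (10/567)·K = 2567/567 ⇒ K = 200.

200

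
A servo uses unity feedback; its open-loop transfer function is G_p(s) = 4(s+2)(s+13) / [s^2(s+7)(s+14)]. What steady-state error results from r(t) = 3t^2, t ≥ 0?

147/26

G_p(s) has two factors of s in the denominator, so the system is type 2.
K_a = lim_{s→0} s^2·G_p(s) = 4·2·13 / (7·14) = 52/49.
r(t) = 3t^2 gives R(s) = 6/s^3.
e_ss = 6/K_a = 6/(52/49) = 147/26.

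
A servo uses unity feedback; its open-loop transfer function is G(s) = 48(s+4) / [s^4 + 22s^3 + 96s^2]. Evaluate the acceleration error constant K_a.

2

The denominator has no term below 96s^2 — 2 poles at s=0, type 2.
K_a = lim_{s→0} s^2·G(s) = 48·4 / 96 = 2.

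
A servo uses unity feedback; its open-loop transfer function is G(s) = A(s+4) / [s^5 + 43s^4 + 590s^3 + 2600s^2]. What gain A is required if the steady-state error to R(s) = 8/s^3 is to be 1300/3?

12

The denominator has no term below 2600s^2 — 2 poles at s=0, type 2.
K_a = lim_{s→0} s^2·G(s) = A·4 / 2600 = (1/650)·A.
e_ss = 8/K_a = 1300/3 ⇒ K_a = 6/325 ⇒ A = (6/325)/(1/650) = 12.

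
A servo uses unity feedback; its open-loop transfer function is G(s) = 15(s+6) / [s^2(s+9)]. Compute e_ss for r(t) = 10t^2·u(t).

2

System type = 2 (two poles at s=0).
K_a = lim_{s→0} s^2·G(s) = 15·6 / (9) = 10.
r(t) = 10t^2 gives R(s) = 20/s^3.
e_ss = 20/K_a = 20/10 = 2.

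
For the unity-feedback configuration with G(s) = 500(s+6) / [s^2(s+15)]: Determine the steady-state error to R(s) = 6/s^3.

Two free integrators in G(s): this is a type 2 system.
K_a = lim_{s→0} s^2·G(s) = 500·6 / (15) = 200.
r(t) = 3t^2 gives R(s) = 6/s^3.
e_ss = 6/K_a = 6/200 = 0.03.

0.03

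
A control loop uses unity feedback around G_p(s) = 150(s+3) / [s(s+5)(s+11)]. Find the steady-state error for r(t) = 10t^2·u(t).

The open loop has one pole at the origin → type 1 system.
For a type-1 system K_a = 0, so e_ss to a parabolic input is unbounded.

infinity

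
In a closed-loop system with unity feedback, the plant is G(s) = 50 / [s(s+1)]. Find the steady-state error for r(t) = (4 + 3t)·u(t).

The open loop has one pole at the origin → type 1 system. Taking each input component in turn:
  • 4: tracked with zero error.
  • 3t: e_ss = 3/K_v with K_v=50 → 0.06.
Total e_ss = 0.06.

0.06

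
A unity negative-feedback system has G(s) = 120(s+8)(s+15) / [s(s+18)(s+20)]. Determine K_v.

G(s) has one factor of s in the denominator, so the system is type 1.
K_v = lim_{s→0} s·G(s) = 120·8·15 / (18·20) = 40.

40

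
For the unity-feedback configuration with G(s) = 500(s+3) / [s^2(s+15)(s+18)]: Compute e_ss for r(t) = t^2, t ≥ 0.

The open loop has two poles at the origin → type 2 system.
K_a = lim_{s→0} s^2·G(s) = 500·3 / (15·18) = 50/9.
r(t) = t^2 gives R(s) = 2/s^3.
e_ss = 2/K_a = 2/(50/9) = 0.36.

0.36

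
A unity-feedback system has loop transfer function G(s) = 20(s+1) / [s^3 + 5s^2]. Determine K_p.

infinity

K_p = lim_{s→0} G(s); with 2 poles at the origin the limit diverges, so K_p = ∞.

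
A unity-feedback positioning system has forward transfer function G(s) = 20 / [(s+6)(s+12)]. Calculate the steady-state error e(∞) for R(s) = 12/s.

216/23

The open loop has no poles at the origin → type 0 system.
K_p = lim_{s→0} G(s) = 20 / (6·12) = 5/18.
e_ss = 12/(1 + K_p) = 12/(23/18) = 216/23.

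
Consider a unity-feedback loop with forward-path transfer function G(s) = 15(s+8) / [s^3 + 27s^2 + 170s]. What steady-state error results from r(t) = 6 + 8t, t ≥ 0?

Lowest-order denominator term is 170s, so the open loop has 1 pole at the origin → type 1 system. Taking each input component in turn:
  • 6: tracked with zero error.
  • 8t: e_ss = 8/K_v with K_v=12/17 → 34/3.
Total e_ss = 34/3.

34/3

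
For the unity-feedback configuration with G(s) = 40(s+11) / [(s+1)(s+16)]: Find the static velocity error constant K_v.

0

System type = 0 (no poles at s=0).
K_v = lim_{s→0} s·G(s) = 0 (the extra factor of s kills the finite limit).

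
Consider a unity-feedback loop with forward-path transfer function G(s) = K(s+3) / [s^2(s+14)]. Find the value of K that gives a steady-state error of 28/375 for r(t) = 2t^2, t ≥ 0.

The open loop has two poles at the origin → type 2 system.
K_a = lim_{s→0} s^2·G(s) = K·3 / (14) = (3/14)·K.
e_ss = 4/K_a = 28/375 ⇒ K_a = 375/7 ⇒ K = (375/7)/(3/14) = 250.

250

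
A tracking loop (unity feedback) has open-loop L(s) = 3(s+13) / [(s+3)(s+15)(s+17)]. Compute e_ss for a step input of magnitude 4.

L(s) has no factors of s in the denominator, so the system is type 0.
K_p = lim_{s→0} L(s) = 3·13 / (3·15·17) = 13/255.
e_ss = 4/(1 + K_p) = 4/(268/255) = 255/67.

255/67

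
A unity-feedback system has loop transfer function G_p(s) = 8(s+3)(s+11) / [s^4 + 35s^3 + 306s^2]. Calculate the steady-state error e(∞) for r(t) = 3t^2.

153/22

Factoring s^2 from the denominator leaves a polynomial with constant term 306, so the system is type 2.
K_a = lim_{s→0} s^2·G_p(s) = 8·3·11 / 306 = 44/51.
r(t) = 3t^2 gives R(s) = 6/s^3.
e_ss = 6/K_a = 6/(44/51) = 153/22.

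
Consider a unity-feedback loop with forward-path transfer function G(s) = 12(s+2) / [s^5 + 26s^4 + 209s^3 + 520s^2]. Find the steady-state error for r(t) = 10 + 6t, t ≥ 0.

Factoring s^2 from the denominator leaves a polynomial with constant term 520, so the system is type 2. Taking each input component in turn:
  • 10: tracked with zero error.
  • 6t: tracked with zero error.
Total e_ss = 0.

0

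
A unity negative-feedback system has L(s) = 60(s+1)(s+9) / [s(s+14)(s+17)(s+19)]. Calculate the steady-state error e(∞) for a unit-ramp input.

System type = 1 (one pole at s=0).
K_v = lim_{s→0} s·L(s) = 60·1·9 / (14·17·19) = 270/2261.
e_ss = 1/K_v = 1/(270/2261) = 2261/270.

2261/270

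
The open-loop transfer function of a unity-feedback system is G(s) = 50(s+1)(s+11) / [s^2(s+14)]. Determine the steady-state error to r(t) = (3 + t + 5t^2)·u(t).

14/55

Two free integrators in G(s): this is a type 2 system. Treating each term separately:
  • 3: tracked with zero error.
  • t: tracked with zero error.
  • 5t^2: e_ss = 10/K_a with K_a=275/7 → 14/55.
Total e_ss = 14/55.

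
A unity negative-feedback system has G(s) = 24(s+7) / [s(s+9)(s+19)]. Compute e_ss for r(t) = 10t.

285/28

The open loop has one pole at the origin → type 1 system.
K_v = lim_{s→0} s·G(s) = 24·7 / (9·19) = 56/57.
e_ss = 10/K_v = 10/(56/57) = 285/28.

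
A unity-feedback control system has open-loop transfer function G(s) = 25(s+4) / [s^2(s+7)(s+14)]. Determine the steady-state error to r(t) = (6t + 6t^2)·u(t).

System type = 2 (two poles at s=0). Taking each input component in turn:
  • 6t: tracked with zero error.
  • 6t^2: e_ss = 12/K_a with K_a=50/49 → 11.76.
Total e_ss = 11.76.

11.76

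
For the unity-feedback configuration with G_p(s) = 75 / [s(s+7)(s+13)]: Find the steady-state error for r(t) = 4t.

G_p(s) has one factor of s in the denominator, so the system is type 1.
K_v = lim_{s→0} s·G_p(s) = 75 / (7·13) = 75/91.
e_ss = 4/K_v = 4/(75/91) = 364/75.

364/75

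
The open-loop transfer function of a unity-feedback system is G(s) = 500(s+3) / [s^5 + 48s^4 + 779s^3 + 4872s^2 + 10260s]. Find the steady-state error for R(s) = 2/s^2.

Factoring s from the denominator leaves a polynomial with constant term 10260, so the system is type 1.
K_v = lim_{s→0} s·G(s) = 500·3 / 10260 = 25/171.
e_ss = 2/K_v = 2/(25/171) = 13.68.

13.68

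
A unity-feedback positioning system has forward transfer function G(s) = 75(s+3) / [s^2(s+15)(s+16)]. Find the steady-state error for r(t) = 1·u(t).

0

System type = 2 (two poles at s=0).
A type-2 system has K_p = ∞, so it tracks a step input with zero steady-state error.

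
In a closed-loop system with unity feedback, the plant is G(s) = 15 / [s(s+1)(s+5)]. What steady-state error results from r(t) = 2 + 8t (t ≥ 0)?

8/3

G(s) has one factor of s in the denominator, so the system is type 1. Treating each term separately:
  • 2: tracked with zero error.
  • 8t: e_ss = 8/K_v with K_v=3 → 8/3.
Total e_ss = 8/3.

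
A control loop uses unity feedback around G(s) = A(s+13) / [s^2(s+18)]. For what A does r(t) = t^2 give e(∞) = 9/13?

Two free integrators in G(s): this is a type 2 system.
K_a = lim_{s→0} s^2·G(s) = A·13 / (18) = (13/18)·A.
e_ss = 2/K_a = 9/13 ⇒ K_a = 26/9 ⇒ A = (26/9)/(13/18) = 4.

4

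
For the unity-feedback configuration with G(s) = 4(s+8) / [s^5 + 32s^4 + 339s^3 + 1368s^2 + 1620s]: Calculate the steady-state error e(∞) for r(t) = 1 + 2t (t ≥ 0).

101.25

Lowest-order denominator term is 1620s, so the open loop has 1 pole at the origin → type 1 system. Taking each input component in turn:
  • 1: tracked with zero error.
  • 2t: e_ss = 2/K_v with K_v=8/405 → 101.25.
Total e_ss = 101.25.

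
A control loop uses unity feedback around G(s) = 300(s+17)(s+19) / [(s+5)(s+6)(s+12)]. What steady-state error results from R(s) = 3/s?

18/1621

No free integrators in G(s): this is a type 0 system.
K_p = lim_{s→0} G(s) = 300·17·19 / (5·6·12) = 1615/6.
e_ss = 3/(1 + K_p) = 3/(1621/6) = 18/1621.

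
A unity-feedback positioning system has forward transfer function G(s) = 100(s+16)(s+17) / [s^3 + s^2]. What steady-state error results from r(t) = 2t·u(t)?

0

The denominator has no term below s^2 — 2 poles at s=0, type 2.
A type-2 system has K_v = ∞, so it tracks a ramp input with zero steady-state error.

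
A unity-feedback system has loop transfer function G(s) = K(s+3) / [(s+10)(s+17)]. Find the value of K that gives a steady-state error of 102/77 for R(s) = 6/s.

The open loop has no poles at the origin → type 0 system.
K_p = lim_{s→0} G(s) = K·3 / (10·17) = (3/170)·K.
e_ss = 6/(1 + K_p) = 102/77 ⇒ 1 + (3/170)·K = 77/17 ⇒ K = 200.

200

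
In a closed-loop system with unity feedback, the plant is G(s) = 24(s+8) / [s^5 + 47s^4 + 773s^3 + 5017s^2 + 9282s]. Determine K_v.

32/1547

Lowest-order denominator term is 9282s, so the open loop has 1 pole at the origin → type 1 system.
K_v = lim_{s→0} s·G(s) = 24·8 / 9282 = 32/1547.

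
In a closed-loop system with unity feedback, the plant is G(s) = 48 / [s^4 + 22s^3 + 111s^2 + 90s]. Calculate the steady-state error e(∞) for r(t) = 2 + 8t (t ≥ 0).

15

The denominator has no term below 90s — 1 pole at s=0, type 1. By superposition:
  • 2: tracked with zero error.
  • 8t: e_ss = 8/K_v with K_v=8/15 → 15.
Total e_ss = 15.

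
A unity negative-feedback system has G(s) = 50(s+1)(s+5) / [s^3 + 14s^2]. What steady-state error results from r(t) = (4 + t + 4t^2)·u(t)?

Lowest-order denominator term is 14s^2, so the open loop has 2 poles at the origin → type 2 system. Treating each term separately:
  • 4: tracked with zero error.
  • t: tracked with zero error.
  • 4t^2: e_ss = 8/K_a with K_a=125/7 → 0.448.
Total e_ss = 0.448.

0.448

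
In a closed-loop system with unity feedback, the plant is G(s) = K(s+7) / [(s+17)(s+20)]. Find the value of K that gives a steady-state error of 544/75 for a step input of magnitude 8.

The open loop has no poles at the origin → type 0 system.
K_p = lim_{s→0} G(s) = K·7 / (17·20) = (7/340)·K.
e_ss = 8/(1 + K_p) = 544/75 ⇒ 1 + (7/340)·K = 75/68 ⇒ K = 5.

5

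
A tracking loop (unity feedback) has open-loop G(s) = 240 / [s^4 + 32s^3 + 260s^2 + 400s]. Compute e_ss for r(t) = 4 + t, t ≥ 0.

5/3

Factoring s from the denominator leaves a polynomial with constant term 400, so the system is type 1. By superposition:
  • 4: tracked with zero error.
  • t: e_ss = 1/K_v with K_v=0.6 → 5/3.
Total e_ss = 5/3.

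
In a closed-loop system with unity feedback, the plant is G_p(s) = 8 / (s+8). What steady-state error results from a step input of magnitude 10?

No free integrators in G_p(s): this is a type 0 system.
K_p = lim_{s→0} G_p(s) = 8 / (8) = 1.
e_ss = 10/(1 + K_p) = 10/2 = 5.

5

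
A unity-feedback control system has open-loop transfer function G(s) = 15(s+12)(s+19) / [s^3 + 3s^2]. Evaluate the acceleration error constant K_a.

1140

Lowest-order denominator term is 3s^2, so the open loop has 2 poles at the origin → type 2 system.
K_a = lim_{s→0} s^2·G(s) = 15·12·19 / 3 = 1140.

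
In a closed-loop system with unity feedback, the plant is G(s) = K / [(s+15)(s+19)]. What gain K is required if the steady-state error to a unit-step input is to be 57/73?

80

G(s) has no factors of s in the denominator, so the system is type 0.
K_p = lim_{s→0} G(s) = K / (15·19) = (1/285)·K.
e_ss = 1/(1 + K_p) = 57/73 ⇒ 1 + (1/285)·K = 73/57 ⇒ K = 80.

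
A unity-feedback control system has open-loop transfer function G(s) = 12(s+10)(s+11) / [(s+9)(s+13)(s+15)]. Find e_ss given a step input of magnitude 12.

1404/205

The open loop has no poles at the origin → type 0 system.
K_p = lim_{s→0} G(s) = 12·10·11 / (9·13·15) = 88/117.
e_ss = 12/(1 + K_p) = 12/(205/117) = 1404/205.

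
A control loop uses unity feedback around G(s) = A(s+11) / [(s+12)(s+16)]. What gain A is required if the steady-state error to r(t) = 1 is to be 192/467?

25

System type = 0 (no poles at s=0).
K_p = lim_{s→0} G(s) = A·11 / (12·16) = (11/192)·A.
e_ss = 1/(1 + K_p) = 192/467 ⇒ 1 + (11/192)·A = 467/192 ⇒ A = 25.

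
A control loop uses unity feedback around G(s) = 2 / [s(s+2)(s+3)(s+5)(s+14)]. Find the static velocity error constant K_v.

One free integrator in G(s): this is a type 1 system.
K_v = lim_{s→0} s·G(s) = 2 / (2·3·5·14) = 1/210.

1/210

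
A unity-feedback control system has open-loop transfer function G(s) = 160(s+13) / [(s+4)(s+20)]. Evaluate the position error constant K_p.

26

No free integrators in G(s): this is a type 0 system.
K_p = lim_{s→0} G(s) = 160·13 / (4·20) = 26.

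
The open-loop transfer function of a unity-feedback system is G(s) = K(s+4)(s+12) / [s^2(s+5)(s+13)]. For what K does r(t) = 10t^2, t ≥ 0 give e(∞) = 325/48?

4

System type = 2 (two poles at s=0).
K_a = lim_{s→0} s^2·G(s) = K·4·12 / (5·13) = (48/65)·K.
e_ss = 20/K_a = 325/48 ⇒ K_a = 192/65 ⇒ K = (192/65)/(48/65) = 4.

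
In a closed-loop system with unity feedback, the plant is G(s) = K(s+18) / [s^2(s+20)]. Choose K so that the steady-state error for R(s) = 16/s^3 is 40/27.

12

G(s) has two factors of s in the denominator, so the system is type 2.
K_a = lim_{s→0} s^2·G(s) = K·18 / (20) = 0.9·K.
e_ss = 16/K_a = 40/27 ⇒ K_a = 10.8 ⇒ K = 10.8/0.9 = 12.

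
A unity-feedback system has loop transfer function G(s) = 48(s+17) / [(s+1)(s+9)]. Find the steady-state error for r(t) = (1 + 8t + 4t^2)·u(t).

infinity

No free integrators in G(s): this is a type 0 system. Treating each term separately:
  • 1: e_ss = 1/(1+K_p) with K_p=272/3 → 3/275.
  • 8t: a type-0 system cannot track it, e_ss → ∞.
  • 4t^2: a type-0 system cannot track it, e_ss → ∞.
The unbounded component dominates.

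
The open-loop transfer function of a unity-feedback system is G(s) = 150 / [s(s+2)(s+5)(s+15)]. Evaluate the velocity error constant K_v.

System type = 1 (one pole at s=0).
K_v = lim_{s→0} s·G(s) = 150 / (2·5·15) = 1.

1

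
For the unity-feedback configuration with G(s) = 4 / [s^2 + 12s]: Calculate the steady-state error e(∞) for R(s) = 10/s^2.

30

Factoring s from the denominator leaves a polynomial with constant term 12, so the system is type 1.
K_v = lim_{s→0} s·G(s) = 4 / 12 = 1/3.
e_ss = 10/K_v = 10/(1/3) = 30.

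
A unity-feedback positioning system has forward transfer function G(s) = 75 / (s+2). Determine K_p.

37.5

The open loop has no poles at the origin → type 0 system.
K_p = lim_{s→0} G(s) = 75 / (2) = 37.5.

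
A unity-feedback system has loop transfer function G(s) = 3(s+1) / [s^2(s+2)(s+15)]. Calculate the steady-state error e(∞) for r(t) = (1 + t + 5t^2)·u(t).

100

Two free integrators in G(s): this is a type 2 system. Taking each input component in turn:
  • 1: tracked with zero error.
  • t: tracked with zero error.
  • 5t^2: e_ss = 10/K_a with K_a=0.1 → 100.
Total e_ss = 100.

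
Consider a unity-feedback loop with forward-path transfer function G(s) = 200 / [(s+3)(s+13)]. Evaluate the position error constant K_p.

200/39

G(s) has no factors of s in the denominator, so the system is type 0.
K_p = lim_{s→0} G(s) = 200 / (3·13) = 200/39.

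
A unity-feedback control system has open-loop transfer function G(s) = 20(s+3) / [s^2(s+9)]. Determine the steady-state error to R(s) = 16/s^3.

G(s) has two factors of s in the denominator, so the system is type 2.
K_a = lim_{s→0} s^2·G(s) = 20·3 / (9) = 20/3.
r(t) = 8t^2 gives R(s) = 16/s^3.
e_ss = 16/K_a = 16/(20/3) = 2.4.

2.4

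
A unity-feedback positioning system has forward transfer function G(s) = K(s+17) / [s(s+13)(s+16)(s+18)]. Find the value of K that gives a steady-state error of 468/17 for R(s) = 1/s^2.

8

G(s) has one factor of s in the denominator, so the system is type 1.
K_v = lim_{s→0} s·G(s) = K·17 / (13·16·18) = (17/3744)·K.
e_ss = 1/K_v = 468/17 ⇒ K_v = 17/468 ⇒ K = (17/468)/(17/3744) = 8.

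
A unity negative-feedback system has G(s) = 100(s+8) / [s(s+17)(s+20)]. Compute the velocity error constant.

The open loop has one pole at the origin → type 1 system.
K_v = lim_{s→0} s·G(s) = 100·8 / (17·20) = 40/17.

40/17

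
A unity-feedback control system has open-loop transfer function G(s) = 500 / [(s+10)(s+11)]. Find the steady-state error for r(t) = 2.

22/61

G(s) has no factors of s in the denominator, so the system is type 0.
K_p = lim_{s→0} G(s) = 500 / (10·11) = 50/11.
e_ss = 2/(1 + K_p) = 2/(61/11) = 22/61.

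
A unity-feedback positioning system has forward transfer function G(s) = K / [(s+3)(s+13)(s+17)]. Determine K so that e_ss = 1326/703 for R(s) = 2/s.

40

G(s) has no factors of s in the denominator, so the system is type 0.
K_p = lim_{s→0} G(s) = K / (3·13·17) = (1/663)·K.
e_ss = 2/(1 + K_p) = 1326/703 ⇒ 1 + (1/663)·K = 703/663 ⇒ K = 40.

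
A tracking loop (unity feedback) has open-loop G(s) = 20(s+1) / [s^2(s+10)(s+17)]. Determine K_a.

Two free integrators in G(s): this is a type 2 system.
K_a = lim_{s→0} s^2·G(s) = 20·1 / (10·17) = 2/17.

2/17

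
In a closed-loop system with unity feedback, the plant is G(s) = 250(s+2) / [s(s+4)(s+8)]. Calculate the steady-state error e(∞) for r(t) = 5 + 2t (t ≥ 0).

One free integrator in G(s): this is a type 1 system. By superposition:
  • 5: tracked with zero error.
  • 2t: e_ss = 2/K_v with K_v=15.625 → 0.128.
Total e_ss = 0.128.

0.128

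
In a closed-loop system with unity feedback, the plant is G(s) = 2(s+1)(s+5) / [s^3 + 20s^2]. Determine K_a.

The denominator has no term below 20s^2 — 2 poles at s=0, type 2.
K_a = lim_{s→0} s^2·G(s) = 2·1·5 / 20 = 0.5.

0.5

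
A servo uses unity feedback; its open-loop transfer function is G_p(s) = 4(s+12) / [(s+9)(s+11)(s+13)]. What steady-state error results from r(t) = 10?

858/89

The open loop has no poles at the origin → type 0 system.
K_p = lim_{s→0} G_p(s) = 4·12 / (9·11·13) = 16/429.
e_ss = 10/(1 + K_p) = 10/(445/429) = 858/89.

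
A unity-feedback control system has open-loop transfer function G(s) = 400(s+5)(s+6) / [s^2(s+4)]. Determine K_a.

3000

System type = 2 (two poles at s=0).
K_a = lim_{s→0} s^2·G(s) = 400·5·6 / (4) = 3000.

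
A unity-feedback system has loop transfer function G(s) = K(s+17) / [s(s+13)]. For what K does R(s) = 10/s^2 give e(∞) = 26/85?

The open loop has one pole at the origin → type 1 system.
K_v = lim_{s→0} s·G(s) = K·17 / (13) = (17/13)·K.
e_ss = 10/K_v = 26/85 ⇒ K_v = 425/13 ⇒ K = (425/13)/(17/13) = 25.

25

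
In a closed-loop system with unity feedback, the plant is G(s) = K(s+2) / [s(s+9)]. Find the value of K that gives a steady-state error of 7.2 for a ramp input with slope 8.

System type = 1 (one pole at s=0).
K_v = lim_{s→0} s·G(s) = K·2 / (9) = (2/9)·K.
e_ss = 8/K_v = 7.2 ⇒ K_v = 10/9 ⇒ K = (10/9)/(2/9) = 5.

5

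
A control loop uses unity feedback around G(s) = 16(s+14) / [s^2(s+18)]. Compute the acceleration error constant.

112/9

System type = 2 (two poles at s=0).
K_a = lim_{s→0} s^2·G(s) = 16·14 / (18) = 112/9.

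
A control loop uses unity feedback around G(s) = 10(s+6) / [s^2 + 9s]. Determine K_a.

Lowest-order denominator term is 9s, so the open loop has 1 pole at the origin → type 1 system.
K_a = lim_{s→0} s^2·G(s) = 0 (the extra factor of s kills the finite limit).

0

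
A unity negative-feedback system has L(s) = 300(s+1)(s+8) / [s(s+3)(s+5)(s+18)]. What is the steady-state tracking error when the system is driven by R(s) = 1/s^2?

The open loop has one pole at the origin → type 1 system.
K_v = lim_{s→0} s·L(s) = 300·1·8 / (3·5·18) = 80/9.
e_ss = 1/K_v = 1/(80/9) = 0.1125.

0.1125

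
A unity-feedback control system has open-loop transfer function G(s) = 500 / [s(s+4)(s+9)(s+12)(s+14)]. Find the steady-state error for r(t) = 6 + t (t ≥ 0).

12.096

The open loop has one pole at the origin → type 1 system. Taking each input component in turn:
  • 6: tracked with zero error.
  • t: e_ss = 1/K_v with K_v=125/1512 → 12.096.
Total e_ss = 12.096.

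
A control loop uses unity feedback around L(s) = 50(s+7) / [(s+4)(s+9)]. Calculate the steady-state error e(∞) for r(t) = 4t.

infinity

System type = 0 (no poles at s=0).
K_v = lim_{s→0} s·L(s) = 0; the steady-state error to this ramp input grows without bound.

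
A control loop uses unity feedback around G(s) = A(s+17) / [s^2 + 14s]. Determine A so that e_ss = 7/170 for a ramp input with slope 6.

Lowest-order denominator term is 14s, so the open loop has 1 pole at the origin → type 1 system.
K_v = lim_{s→0} s·G(s) = A·17 / 14 = (17/14)·A.
e_ss = 6/K_v = 7/170 ⇒ K_v = 1020/7 ⇒ A = (1020/7)/(17/14) = 120.

120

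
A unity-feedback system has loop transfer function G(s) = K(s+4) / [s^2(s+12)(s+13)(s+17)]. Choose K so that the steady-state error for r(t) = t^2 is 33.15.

40

System type = 2 (two poles at s=0).
K_a = lim_{s→0} s^2·G(s) = K·4 / (12·13·17) = (1/663)·K.
e_ss = 2/K_a = 33.15 ⇒ K_a = 40/663 ⇒ K = (40/663)/(1/663) = 40.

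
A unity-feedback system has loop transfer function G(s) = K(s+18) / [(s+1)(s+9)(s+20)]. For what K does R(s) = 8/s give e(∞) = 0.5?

150

G(s) has no factors of s in the denominator, so the system is type 0.
K_p = lim_{s→0} G(s) = K·18 / (1·9·20) = 0.1·K.
e_ss = 8/(1 + K_p) = 0.5 ⇒ 1 + 0.1·K = 16 ⇒ K = 150.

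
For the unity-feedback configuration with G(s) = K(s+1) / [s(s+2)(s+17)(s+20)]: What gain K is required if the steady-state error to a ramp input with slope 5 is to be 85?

40

The open loop has one pole at the origin → type 1 system.
K_v = lim_{s→0} s·G(s) = K·1 / (2·17·20) = (1/680)·K.
e_ss = 5/K_v = 85 ⇒ K_v = 1/17 ⇒ K = (1/17)/(1/680) = 40.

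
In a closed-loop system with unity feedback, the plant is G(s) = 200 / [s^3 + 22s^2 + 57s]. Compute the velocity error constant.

200/57

Lowest-order denominator term is 57s, so the open loop has 1 pole at the origin → type 1 system.
K_v = lim_{s→0} s·G(s) = 200 / 57 = 200/57.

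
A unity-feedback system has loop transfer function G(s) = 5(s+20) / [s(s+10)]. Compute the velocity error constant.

10

System type = 1 (one pole at s=0).
K_v = lim_{s→0} s·G(s) = 5·20 / (10) = 10.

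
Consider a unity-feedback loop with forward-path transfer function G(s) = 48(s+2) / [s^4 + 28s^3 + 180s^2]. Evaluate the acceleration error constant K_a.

The denominator has no term below 180s^2 — 2 poles at s=0, type 2.
K_a = lim_{s→0} s^2·G(s) = 48·2 / 180 = 8/15.

8/15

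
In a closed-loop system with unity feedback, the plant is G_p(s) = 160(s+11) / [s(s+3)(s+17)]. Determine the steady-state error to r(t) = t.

G_p(s) has one factor of s in the denominator, so the system is type 1.
K_v = lim_{s→0} s·G_p(s) = 160·11 / (3·17) = 1760/51.
e_ss = 1/K_v = 1/(1760/51) = 51/1760.

51/1760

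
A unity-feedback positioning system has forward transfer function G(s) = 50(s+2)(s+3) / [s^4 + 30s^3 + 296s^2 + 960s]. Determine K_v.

The denominator has no term below 960s — 1 pole at s=0, type 1.
K_v = lim_{s→0} s·G(s) = 50·2·3 / 960 = 0.3125.

0.3125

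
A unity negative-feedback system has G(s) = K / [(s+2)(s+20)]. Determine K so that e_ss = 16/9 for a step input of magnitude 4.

No free integrators in G(s): this is a type 0 system.
K_p = lim_{s→0} G(s) = K / (2·20) = 0.025·K.
e_ss = 4/(1 + K_p) = 16/9 ⇒ 1 + 0.025·K = 2.25 ⇒ K = 50.

50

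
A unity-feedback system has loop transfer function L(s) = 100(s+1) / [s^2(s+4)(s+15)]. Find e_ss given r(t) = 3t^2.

3.6

L(s) has two factors of s in the denominator, so the system is type 2.
K_a = lim_{s→0} s^2·L(s) = 100·1 / (4·15) = 5/3.
r(t) = 3t^2 gives R(s) = 6/s^3.
e_ss = 6/K_a = 6/(5/3) = 3.6.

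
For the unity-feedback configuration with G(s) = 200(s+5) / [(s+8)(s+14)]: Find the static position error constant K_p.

The open loop has no poles at the origin → type 0 system.
K_p = lim_{s→0} G(s) = 200·5 / (8·14) = 125/14.

125/14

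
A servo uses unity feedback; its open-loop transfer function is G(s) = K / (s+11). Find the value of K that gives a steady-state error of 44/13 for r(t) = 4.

2

G(s) has no factors of s in the denominator, so the system is type 0.
K_p = lim_{s→0} G(s) = K / (11) = (1/11)·K.
e_ss = 4/(1 + K_p) = 44/13 ⇒ 1 + (1/11)·K = 13/11 ⇒ K = 2.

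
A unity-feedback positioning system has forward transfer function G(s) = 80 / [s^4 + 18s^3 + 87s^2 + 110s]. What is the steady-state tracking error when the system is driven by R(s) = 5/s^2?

6.875

Factoring s from the denominator leaves a polynomial with constant term 110, so the system is type 1.
K_v = lim_{s→0} s·G(s) = 80 / 110 = 8/11.
e_ss = 5/K_v = 5/(8/11) = 6.875.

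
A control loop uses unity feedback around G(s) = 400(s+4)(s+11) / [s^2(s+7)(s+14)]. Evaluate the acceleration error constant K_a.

Two free integrators in G(s): this is a type 2 system.
K_a = lim_{s→0} s^2·G(s) = 400·4·11 / (7·14) = 8800/49.

8800/49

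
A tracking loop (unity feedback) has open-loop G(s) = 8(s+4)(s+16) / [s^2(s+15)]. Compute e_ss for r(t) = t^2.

Two free integrators in G(s): this is a type 2 system.
K_a = lim_{s→0} s^2·G(s) = 8·4·16 / (15) = 512/15.
r(t) = t^2 gives R(s) = 2/s^3.
e_ss = 2/K_a = 2/(512/15) = 15/256.

15/256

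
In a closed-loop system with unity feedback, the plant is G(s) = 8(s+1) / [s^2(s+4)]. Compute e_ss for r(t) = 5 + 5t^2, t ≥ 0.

5

Two free integrators in G(s): this is a type 2 system. Treating each term separately:
  • 5: tracked with zero error.
  • 5t^2: e_ss = 10/K_a with K_a=2 → 5.
Total e_ss = 5.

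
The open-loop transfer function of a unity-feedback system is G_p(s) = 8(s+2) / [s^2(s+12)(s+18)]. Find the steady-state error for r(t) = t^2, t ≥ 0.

The open loop has two poles at the origin → type 2 system.
K_a = lim_{s→0} s^2·G_p(s) = 8·2 / (12·18) = 2/27.
r(t) = t^2 gives R(s) = 2/s^3.
e_ss = 2/K_a = 2/(2/27) = 27.

27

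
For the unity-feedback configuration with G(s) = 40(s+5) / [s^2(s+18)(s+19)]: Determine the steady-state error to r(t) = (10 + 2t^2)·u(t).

The open loop has two poles at the origin → type 2 system. By superposition:
  • 10: tracked with zero error.
  • 2t^2: e_ss = 4/K_a with K_a=100/171 → 6.84.
Total e_ss = 6.84.

6.84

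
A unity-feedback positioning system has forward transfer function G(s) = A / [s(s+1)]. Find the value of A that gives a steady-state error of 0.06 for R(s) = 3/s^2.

50

The open loop has one pole at the origin → type 1 system.
K_v = lim_{s→0} s·G(s) = A / (1) = 1·A.
e_ss = 3/K_v = 0.06 ⇒ K_v = 50 ⇒ A = 50/1 = 50.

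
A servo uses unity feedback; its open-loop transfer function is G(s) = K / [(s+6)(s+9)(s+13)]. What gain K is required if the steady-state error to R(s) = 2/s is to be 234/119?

G(s) has no factors of s in the denominator, so the system is type 0.
K_p = lim_{s→0} G(s) = K / (6·9·13) = (1/702)·K.
e_ss = 2/(1 + K_p) = 234/119 ⇒ 1 + (1/702)·K = 119/117 ⇒ K = 12.

12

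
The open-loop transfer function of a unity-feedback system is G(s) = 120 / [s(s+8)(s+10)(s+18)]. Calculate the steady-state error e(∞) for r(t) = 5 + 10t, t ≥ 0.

One free integrator in G(s): this is a type 1 system. By superposition:
  • 5: tracked with zero error.
  • 10t: e_ss = 10/K_v with K_v=1/12 → 120.
Total e_ss = 120.

120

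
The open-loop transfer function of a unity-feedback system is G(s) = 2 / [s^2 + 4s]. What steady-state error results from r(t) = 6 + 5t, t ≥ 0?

10

Lowest-order denominator term is 4s, so the open loop has 1 pole at the origin → type 1 system. Treating each term separately:
  • 6: tracked with zero error.
  • 5t: e_ss = 5/K_v with K_v=0.5 → 10.
Total e_ss = 10.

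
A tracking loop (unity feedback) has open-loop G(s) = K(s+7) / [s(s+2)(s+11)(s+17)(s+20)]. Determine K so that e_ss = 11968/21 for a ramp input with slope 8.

15

The open loop has one pole at the origin → type 1 system.
K_v = lim_{s→0} s·G(s) = K·7 / (2·11·17·20) = (7/7480)·K.
e_ss = 8/K_v = 11968/21 ⇒ K_v = 21/1496 ⇒ K = (21/1496)/(7/7480) = 15.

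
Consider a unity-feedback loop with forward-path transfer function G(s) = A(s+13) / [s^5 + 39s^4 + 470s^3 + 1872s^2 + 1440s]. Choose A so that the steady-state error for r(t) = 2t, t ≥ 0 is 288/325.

250

Lowest-order denominator term is 1440s, so the open loop has 1 pole at the origin → type 1 system.
K_v = lim_{s→0} s·G(s) = A·13 / 1440 = (13/1440)·A.
e_ss = 2/K_v = 288/325 ⇒ K_v = 325/144 ⇒ A = (325/144)/(13/1440) = 250.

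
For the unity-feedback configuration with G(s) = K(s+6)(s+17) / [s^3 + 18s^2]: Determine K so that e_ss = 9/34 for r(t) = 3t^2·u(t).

The denominator has no term below 18s^2 — 2 poles at s=0, type 2.
K_a = lim_{s→0} s^2·G(s) = K·6·17 / 18 = (17/3)·K.
e_ss = 6/K_a = 9/34 ⇒ K_a = 68/3 ⇒ K = (68/3)/(17/3) = 4.

4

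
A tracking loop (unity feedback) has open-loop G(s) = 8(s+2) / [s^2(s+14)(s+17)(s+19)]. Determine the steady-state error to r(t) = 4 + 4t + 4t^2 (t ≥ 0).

G(s) has two factors of s in the denominator, so the system is type 2. Taking each input component in turn:
  • 4: tracked with zero error.
  • 4t: tracked with zero error.
  • 4t^2: e_ss = 8/K_a with K_a=8/2261 → 2261.
Total e_ss = 2261.

2261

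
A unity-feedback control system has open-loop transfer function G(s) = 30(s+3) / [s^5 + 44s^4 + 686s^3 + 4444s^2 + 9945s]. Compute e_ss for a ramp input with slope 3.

331.5

The denominator has no term below 9945s — 1 pole at s=0, type 1.
K_v = lim_{s→0} s·G(s) = 30·3 / 9945 = 2/221.
e_ss = 3/K_v = 3/(2/221) = 331.5.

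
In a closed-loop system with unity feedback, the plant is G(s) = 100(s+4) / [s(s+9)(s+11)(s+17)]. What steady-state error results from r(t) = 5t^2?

infinity

One free integrator in G(s): this is a type 1 system.
For a type-1 system K_a = 0, so e_ss to a parabolic input is unbounded.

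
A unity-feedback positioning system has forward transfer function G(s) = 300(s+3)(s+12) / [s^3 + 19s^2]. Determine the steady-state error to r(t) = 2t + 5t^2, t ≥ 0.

19/1080

Lowest-order denominator term is 19s^2, so the open loop has 2 poles at the origin → type 2 system. Taking each input component in turn:
  • 2t: tracked with zero error.
  • 5t^2: e_ss = 10/K_a with K_a=10800/19 → 19/1080.
Total e_ss = 19/1080.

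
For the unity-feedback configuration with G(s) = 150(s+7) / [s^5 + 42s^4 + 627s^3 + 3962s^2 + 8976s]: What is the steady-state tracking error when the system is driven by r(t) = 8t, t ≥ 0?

11968/175

The denominator has no term below 8976s — 1 pole at s=0, type 1.
K_v = lim_{s→0} s·G(s) = 150·7 / 8976 = 175/1496.
e_ss = 8/K_v = 8/(175/1496) = 11968/175.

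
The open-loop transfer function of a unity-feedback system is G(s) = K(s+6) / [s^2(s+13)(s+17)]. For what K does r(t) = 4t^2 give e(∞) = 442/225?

System type = 2 (two poles at s=0).
K_a = lim_{s→0} s^2·G(s) = K·6 / (13·17) = (6/221)·K.
e_ss = 8/K_a = 442/225 ⇒ K_a = 900/221 ⇒ K = (900/221)/(6/221) = 150.

150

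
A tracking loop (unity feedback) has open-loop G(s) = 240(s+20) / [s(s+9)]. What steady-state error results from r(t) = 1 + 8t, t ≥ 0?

0.015

The open loop has one pole at the origin → type 1 system. Treating each term separately:
  • 1: tracked with zero error.
  • 8t: e_ss = 8/K_v with K_v=1600/3 → 0.015.
Total e_ss = 0.015.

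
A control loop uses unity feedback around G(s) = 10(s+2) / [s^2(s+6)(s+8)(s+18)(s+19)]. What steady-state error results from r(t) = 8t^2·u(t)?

G(s) has two factors of s in the denominator, so the system is type 2.
K_a = lim_{s→0} s^2·G(s) = 10·2 / (6·8·18·19) = 5/4104.
r(t) = 8t^2 gives R(s) = 16/s^3.
e_ss = 16/K_a = 16/(5/4104) = 13132.8.

13132.8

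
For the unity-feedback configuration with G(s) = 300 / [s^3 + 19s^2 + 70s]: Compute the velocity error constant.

The denominator has no term below 70s — 1 pole at s=0, type 1.
K_v = lim_{s→0} s·G(s) = 300 / 70 = 30/7.

30/7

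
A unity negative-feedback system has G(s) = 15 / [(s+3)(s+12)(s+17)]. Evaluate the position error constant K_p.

The open loop has no poles at the origin → type 0 system.
K_p = lim_{s→0} G(s) = 15 / (3·12·17) = 5/204.

5/204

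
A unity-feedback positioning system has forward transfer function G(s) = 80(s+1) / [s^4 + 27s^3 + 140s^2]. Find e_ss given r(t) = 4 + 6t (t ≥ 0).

Lowest-order denominator term is 140s^2, so the open loop has 2 poles at the origin → type 2 system. Treating each term separately:
  • 4: tracked with zero error.
  • 6t: tracked with zero error.
Total e_ss = 0.

0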